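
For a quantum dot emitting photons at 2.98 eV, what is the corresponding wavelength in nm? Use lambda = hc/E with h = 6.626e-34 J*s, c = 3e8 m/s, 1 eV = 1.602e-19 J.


Convert energy: E = 2.98 eV = 2.98 * 1.602e-19 = 4.77396e-19 J
lambda = h*c / E = 6.626e-34 * 3e8 / 4.77396e-19
lambda = 4.16384e-07 m = 416.4 nm

416.4


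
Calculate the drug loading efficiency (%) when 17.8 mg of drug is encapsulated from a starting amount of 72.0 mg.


Drug loading efficiency = (drug loaded / drug initial) * 100
DLE = 17.8 / 72.0 * 100
DLE = 0.2472 * 100
DLE = 24.72%

24.72


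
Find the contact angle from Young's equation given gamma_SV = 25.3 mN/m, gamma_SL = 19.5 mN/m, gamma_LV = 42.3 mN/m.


cos(theta) = (gamma_SV - gamma_SL) / gamma_LV
cos(theta) = (25.3 - 19.5) / 42.3
cos(theta) = 0.137116
theta = arccos(0.137116) = 82.12 degrees

82.12


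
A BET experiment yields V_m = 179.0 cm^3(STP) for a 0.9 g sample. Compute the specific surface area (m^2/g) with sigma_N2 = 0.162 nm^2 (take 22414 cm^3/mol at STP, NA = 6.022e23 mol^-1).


Number of moles in monolayer = V_m / 22414 = 179.0 / 22414 = 0.00798608
Number of molecules = moles * NA = 0.00798608 * 6.022e23
SA = molecules * sigma / mass
SA = (179.0 / 22414) * 6.022e23 * 0.162e-18 / 0.9
SA = 865.7 m^2/g

865.7


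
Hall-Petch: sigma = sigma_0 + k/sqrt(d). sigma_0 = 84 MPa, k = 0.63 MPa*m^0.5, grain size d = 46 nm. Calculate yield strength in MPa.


d = 46 nm = 4.6e-08 m
sqrt(d) = 0.0002144761
Hall-Petch contribution = k / sqrt(d) = 0.63 / 0.0002144761 = 2937.4 MPa
sigma = sigma_0 + k/sqrt(d) = 84 + 2937.4 = 3021.4 MPa

3021.4


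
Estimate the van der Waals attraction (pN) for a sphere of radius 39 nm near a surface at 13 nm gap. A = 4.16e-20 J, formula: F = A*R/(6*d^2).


Convert to SI: R = 39 nm = 3.9e-08 m, d = 13 nm = 1.3e-08 m
F = A * R / (6 * d^2)
F = 4.16e-20 * 3.9e-08 / (6 * (1.3e-08)^2)
F = 1.6e-12 N = 1.6 pN

1.6


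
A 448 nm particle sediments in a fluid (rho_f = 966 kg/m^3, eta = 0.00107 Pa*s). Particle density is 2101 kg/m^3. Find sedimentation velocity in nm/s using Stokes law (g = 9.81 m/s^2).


Radius R = 448/2 nm = 2.24e-07 m
Density difference = 2101 - 966 = 1135 kg/m^3
v = 2 * R^2 * (rho_p - rho_f) * g / (9 * eta)
v = 2 * (2.24e-07)^2 * 1135 * 9.81 / (9 * 0.00107)
v = 1.16028e-07 m/s = 116.0285 nm/s

116.0285


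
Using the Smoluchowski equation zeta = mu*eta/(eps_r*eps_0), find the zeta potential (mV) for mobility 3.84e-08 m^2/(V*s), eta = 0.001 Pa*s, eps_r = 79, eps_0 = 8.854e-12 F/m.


Smoluchowski equation: zeta = mu * eta / (eps_r * eps_0)
zeta = 3.84e-08 * 0.001 / (79 * 8.854e-12)
zeta = 0.054899 V = 54.9 mV

54.9


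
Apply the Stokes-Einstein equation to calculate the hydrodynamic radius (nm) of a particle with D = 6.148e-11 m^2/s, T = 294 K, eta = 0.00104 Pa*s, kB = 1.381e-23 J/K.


Stokes-Einstein: R = kB*T / (6*pi*eta*D)
R = 1.381e-23 * 294 / (6 * pi * 0.00104 * 6.148e-11)
R = 3.36878e-09 m = 3.37 nm

3.37


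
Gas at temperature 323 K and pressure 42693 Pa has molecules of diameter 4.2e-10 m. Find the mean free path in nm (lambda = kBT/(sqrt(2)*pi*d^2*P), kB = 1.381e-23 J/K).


Mean free path: lambda = kB*T / (sqrt(2) * pi * d^2 * P)
lambda = 1.381e-23 * 323 / (sqrt(2) * pi * (4.2e-10)^2 * 42693)
lambda = 1.33314e-07 m
lambda = 133.31 nm

133.31


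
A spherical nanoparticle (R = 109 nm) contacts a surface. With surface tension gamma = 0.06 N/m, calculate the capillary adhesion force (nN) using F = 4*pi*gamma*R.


Convert radius: R = 109 nm = 1.09e-07 m
F = 4 * pi * gamma * R
F = 4 * pi * 0.06 * 1.09e-07
F = 8.21841e-08 N = 82.1841 nN

82.1841


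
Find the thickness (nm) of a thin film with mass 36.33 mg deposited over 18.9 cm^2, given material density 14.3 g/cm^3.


Convert: m = 36.33 mg = 3.6330e-05 kg, A = 18.9 cm^2 = 1.8900e-03 m^2, rho = 14.3 g/cm^3 = 14300 kg/m^3
t = m / (A * rho)
t = 3.6330e-05 / (1.8900e-03 * 14300)
t = 1.3442e-06 m = 1344.2 nm

1344.2


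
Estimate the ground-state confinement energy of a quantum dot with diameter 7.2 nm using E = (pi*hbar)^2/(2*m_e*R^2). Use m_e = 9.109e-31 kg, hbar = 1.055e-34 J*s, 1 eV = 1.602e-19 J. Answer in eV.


Radius R = 7.2/2 = 3.6 nm = 3.6e-09 m
E = (pi * 1.055e-34)^2 / (2 * 9.109e-31 * (3.6e-09)^2)
E(J) = 4.65263e-21
E = E(J) / 1.602e-19 = 0.029 eV

0.029


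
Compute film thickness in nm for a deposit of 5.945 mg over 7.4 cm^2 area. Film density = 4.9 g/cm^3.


Convert: m = 5.945 mg = 5.9450e-06 kg, A = 7.4 cm^2 = 7.4000e-04 m^2, rho = 4.9 g/cm^3 = 4900 kg/m^3
t = m / (A * rho)
t = 5.9450e-06 / (7.4000e-04 * 4900)
t = 1.6395e-06 m = 1639.5 nm

1639.5


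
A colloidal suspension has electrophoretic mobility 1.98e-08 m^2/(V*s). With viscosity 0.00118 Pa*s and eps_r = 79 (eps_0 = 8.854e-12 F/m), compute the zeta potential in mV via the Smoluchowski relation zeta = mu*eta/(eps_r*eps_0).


Smoluchowski equation: zeta = mu * eta / (eps_r * eps_0)
zeta = 1.98e-08 * 0.00118 / (79 * 8.854e-12)
zeta = 0.033403 V = 33.4 mV

33.4


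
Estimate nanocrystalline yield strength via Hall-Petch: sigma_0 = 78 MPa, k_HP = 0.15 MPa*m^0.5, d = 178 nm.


d = 178 nm = 1.78e-07 m
sqrt(d) = 0.0004219005
Hall-Petch contribution = k / sqrt(d) = 0.15 / 0.0004219005 = 355.5 MPa
sigma = sigma_0 + k/sqrt(d) = 78 + 355.5 = 433.5 MPa

433.5


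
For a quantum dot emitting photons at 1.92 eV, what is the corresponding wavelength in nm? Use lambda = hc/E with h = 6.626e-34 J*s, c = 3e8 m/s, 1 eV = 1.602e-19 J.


Convert energy: E = 1.92 eV = 1.92 * 1.602e-19 = 3.07584e-19 J
lambda = h*c / E = 6.626e-34 * 3e8 / 3.07584e-19
lambda = 6.46262e-07 m = 646.3 nm

646.3


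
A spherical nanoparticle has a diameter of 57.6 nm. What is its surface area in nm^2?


Radius r = 57.6/2 = 28.8 nm
Surface area SA = 4 * pi * r^2
SA = 4 * pi * (28.8)^2
SA = 10423.05 nm^2

10423.05


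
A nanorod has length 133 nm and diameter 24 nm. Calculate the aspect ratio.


Aspect ratio AR = length / diameter
AR = 133 / 24
AR = 5.54

5.54


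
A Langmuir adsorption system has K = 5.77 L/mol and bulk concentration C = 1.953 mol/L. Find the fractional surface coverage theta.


Langmuir isotherm: theta = K*C / (1 + K*C)
K*C = 5.77 * 1.953 = 11.26881
theta = 11.26881 / (1 + 11.26881) = 11.26881 / 12.26881
theta = 0.9185

0.9185


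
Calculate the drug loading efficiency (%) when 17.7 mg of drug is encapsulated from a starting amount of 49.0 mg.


Drug loading efficiency = (drug loaded / drug initial) * 100
DLE = 17.7 / 49.0 * 100
DLE = 0.3612 * 100
DLE = 36.12%

36.12


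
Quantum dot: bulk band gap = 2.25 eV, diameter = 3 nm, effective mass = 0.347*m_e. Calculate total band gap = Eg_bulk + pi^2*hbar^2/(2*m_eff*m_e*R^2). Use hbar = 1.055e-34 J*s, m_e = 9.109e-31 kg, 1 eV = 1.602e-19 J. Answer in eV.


Radius R = 3/2 nm = 1.5e-09 m
Confinement energy dE = pi^2 * hbar^2 / (2 * m_eff * m_e * R^2)
dE = pi^2 * (1.055e-34)^2 / (2 * 0.347 * 9.109e-31 * (1.5e-09)^2) J, divided by 1.602e-19 J/eV
dE = 0.4821 eV
Total band gap = E_g(bulk) + dE = 2.25 + 0.4821 = 2.7321 eV

2.7321


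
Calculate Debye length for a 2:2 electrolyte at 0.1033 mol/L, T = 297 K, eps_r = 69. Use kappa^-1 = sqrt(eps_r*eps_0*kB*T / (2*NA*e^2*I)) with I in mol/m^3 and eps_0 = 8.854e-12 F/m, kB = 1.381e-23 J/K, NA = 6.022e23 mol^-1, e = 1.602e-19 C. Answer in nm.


Ionic strength I = 0.1033 * 2^2 * 1000 = 413.2 mol/m^3
kappa^-1 = sqrt(69 * 8.854e-12 * 1.381e-23 * 297 / (2 * 6.022e23 * (1.602e-19)^2 * 413.2))
kappa^-1 = 0.443 nm

0.443


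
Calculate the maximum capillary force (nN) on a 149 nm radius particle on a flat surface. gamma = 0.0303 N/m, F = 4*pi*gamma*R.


Convert radius: R = 149 nm = 1.49e-07 m
F = 4 * pi * gamma * R
F = 4 * pi * 0.0303 * 1.49e-07
F = 5.67334e-08 N = 56.7334 nN

56.7334


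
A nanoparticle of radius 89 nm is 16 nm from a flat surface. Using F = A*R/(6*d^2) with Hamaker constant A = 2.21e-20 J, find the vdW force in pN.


Convert to SI: R = 89 nm = 8.9e-08 m, d = 16 nm = 1.6e-08 m
F = A * R / (6 * d^2)
F = 2.21e-20 * 8.9e-08 / (6 * (1.6e-08)^2)
F = 1.28053e-12 N = 1.281 pN

1.281


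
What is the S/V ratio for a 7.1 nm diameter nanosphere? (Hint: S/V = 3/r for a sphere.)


Radius r = 7.1/2 = 3.55 nm
S/V = 3 / r = 3 / 3.55
S/V = 0.8451 nm^-1

0.8451


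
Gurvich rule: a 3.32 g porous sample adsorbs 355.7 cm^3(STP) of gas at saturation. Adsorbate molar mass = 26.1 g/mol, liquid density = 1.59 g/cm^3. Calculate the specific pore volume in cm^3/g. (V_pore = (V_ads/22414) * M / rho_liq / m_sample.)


Moles adsorbed n = V_ads / 22414 = 355.7 / 22414 = 1.586955e-02 mol
Liquid volume V_liq = n * M / rho_liq = 1.586955e-02 * 26.1 / 1.59 = 0.26050 cm^3
Specific pore volume V_pore = V_liq / m_sample = 0.26050 / 3.32
V_pore = 0.0785 cm^3/g

0.0785


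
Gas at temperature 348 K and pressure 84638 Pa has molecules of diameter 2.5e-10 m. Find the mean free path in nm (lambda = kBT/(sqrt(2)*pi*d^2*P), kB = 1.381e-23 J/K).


Mean free path: lambda = kB*T / (sqrt(2) * pi * d^2 * P)
lambda = 1.381e-23 * 348 / (sqrt(2) * pi * (2.5e-10)^2 * 84638)
lambda = 2.04486e-07 m
lambda = 204.49 nm

204.49


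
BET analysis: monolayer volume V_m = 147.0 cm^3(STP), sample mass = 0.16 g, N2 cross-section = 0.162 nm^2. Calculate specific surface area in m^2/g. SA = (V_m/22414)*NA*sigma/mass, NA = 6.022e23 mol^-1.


Number of moles in monolayer = V_m / 22414 = 147.0 / 22414 = 0.0065584
Number of molecules = moles * NA = 0.0065584 * 6.022e23
SA = molecules * sigma / mass
SA = (147.0 / 22414) * 6.022e23 * 0.162e-18 / 0.16
SA = 3998.8 m^2/g

3998.8


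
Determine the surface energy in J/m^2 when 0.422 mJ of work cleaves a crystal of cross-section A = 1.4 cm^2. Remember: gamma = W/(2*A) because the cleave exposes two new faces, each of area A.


Convert: A = 1.4 cm^2 = 0.00014 m^2, W = 0.422 mJ = 0.000422 J
Cleaving exposes two faces of area A, so total new surface = 2*A and gamma = W / (2*A)
gamma = 0.000422 / (2 * 0.00014)
gamma = 1.507 J/m^2

1.507


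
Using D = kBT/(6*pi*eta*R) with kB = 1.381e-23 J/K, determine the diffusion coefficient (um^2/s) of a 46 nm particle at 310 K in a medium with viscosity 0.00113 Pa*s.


Radius R = 46/2 = 23 nm = 2.3e-08 m
D = kB*T / (6*pi*eta*R)
D = 1.381e-23 * 310 / (6 * pi * 0.00113 * 2.3e-08)
D = 8.73872e-12 m^2/s = 8.739 um^2/s

8.739


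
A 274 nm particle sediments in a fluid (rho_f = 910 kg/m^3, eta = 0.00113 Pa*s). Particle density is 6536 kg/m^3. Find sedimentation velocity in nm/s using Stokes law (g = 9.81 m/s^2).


Radius R = 274/2 nm = 1.37e-07 m
Density difference = 6536 - 910 = 5626 kg/m^3
v = 2 * R^2 * (rho_p - rho_f) * g / (9 * eta)
v = 2 * (1.37e-07)^2 * 5626 * 9.81 / (9 * 0.00113)
v = 2.03713e-07 m/s = 203.7131 nm/s

203.7131


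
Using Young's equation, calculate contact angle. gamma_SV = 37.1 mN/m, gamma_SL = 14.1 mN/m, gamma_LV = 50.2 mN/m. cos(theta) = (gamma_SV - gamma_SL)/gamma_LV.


cos(theta) = (gamma_SV - gamma_SL) / gamma_LV
cos(theta) = (37.1 - 14.1) / 50.2
cos(theta) = 0.458167
theta = arccos(0.458167) = 62.73 degrees

62.73


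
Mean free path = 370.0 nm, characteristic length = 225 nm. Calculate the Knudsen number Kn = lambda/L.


Knudsen number Kn = lambda / L
Kn = 370.0 / 225
Kn = 1.6444

1.6444


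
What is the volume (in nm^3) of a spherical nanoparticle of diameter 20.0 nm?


Radius r = 20.0/2 = 10 nm
Volume V = (4/3) * pi * r^3
V = (4/3) * pi * (10)^3
V = 4188.79 nm^3

4188.79


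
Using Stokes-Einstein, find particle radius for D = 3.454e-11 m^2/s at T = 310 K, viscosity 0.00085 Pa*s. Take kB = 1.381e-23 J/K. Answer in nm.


Stokes-Einstein: R = kB*T / (6*pi*eta*D)
R = 1.381e-23 * 310 / (6 * pi * 0.00085 * 3.454e-11)
R = 7.73594e-09 m = 7.74 nm

7.74


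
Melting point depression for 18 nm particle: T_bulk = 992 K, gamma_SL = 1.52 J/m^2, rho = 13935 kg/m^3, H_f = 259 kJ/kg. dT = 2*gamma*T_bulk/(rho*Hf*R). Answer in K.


Radius R = 18/2 = 9 nm = 9e-09 m
Convert H_f = 259 kJ/kg = 259000 J/kg
dT = 2 * gamma_SL * T_bulk / (rho * H_f * R)
dT = 2 * 1.52 * 992 / (13935 * 259000 * 9e-09)
dT = 92.8 K

92.8


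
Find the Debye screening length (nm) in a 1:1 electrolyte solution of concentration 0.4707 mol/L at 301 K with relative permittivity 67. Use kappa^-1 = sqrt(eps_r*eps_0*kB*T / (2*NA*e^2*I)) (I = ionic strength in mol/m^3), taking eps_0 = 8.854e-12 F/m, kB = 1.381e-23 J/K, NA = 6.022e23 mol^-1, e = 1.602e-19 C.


Ionic strength I = 0.4707 * 1^2 * 1000 = 470.7 mol/m^3
kappa^-1 = sqrt(67 * 8.854e-12 * 1.381e-23 * 301 / (2 * 6.022e23 * (1.602e-19)^2 * 470.7))
kappa^-1 = 0.412 nm

0.412


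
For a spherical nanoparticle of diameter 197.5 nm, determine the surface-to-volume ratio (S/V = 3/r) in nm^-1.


Radius r = 197.5/2 = 98.75 nm
S/V = 3 / r = 3 / 98.75
S/V = 0.0304 nm^-1

0.0304


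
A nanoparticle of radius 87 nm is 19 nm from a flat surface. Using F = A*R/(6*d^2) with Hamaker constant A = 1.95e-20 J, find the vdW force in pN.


Convert to SI: R = 87 nm = 8.7e-08 m, d = 19 nm = 1.9e-08 m
F = A * R / (6 * d^2)
F = 1.95e-20 * 8.7e-08 / (6 * (1.9e-08)^2)
F = 7.83241e-13 N = 0.783 pN

0.783


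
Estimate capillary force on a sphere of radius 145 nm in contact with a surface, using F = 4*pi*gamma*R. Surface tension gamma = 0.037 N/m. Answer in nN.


Convert radius: R = 145 nm = 1.45e-07 m
F = 4 * pi * gamma * R
F = 4 * pi * 0.037 * 1.45e-07
F = 6.74186e-08 N = 67.4186 nN

67.4186


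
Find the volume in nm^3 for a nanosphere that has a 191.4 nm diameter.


Radius r = 191.4/2 = 95.7 nm
Volume V = (4/3) * pi * r^3
V = (4/3) * pi * (95.7)^3
V = 3671338.45 nm^3

3671338.45


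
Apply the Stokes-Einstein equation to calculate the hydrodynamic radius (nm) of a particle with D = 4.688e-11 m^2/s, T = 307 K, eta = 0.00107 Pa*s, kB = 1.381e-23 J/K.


Stokes-Einstein: R = kB*T / (6*pi*eta*D)
R = 1.381e-23 * 307 / (6 * pi * 0.00107 * 4.688e-11)
R = 4.48394e-09 m = 4.48 nm

4.48


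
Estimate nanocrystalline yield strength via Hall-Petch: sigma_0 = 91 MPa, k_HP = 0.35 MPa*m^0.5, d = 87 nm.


d = 87 nm = 8.7e-08 m
sqrt(d) = 0.0002949576
Hall-Petch contribution = k / sqrt(d) = 0.35 / 0.0002949576 = 1186.6 MPa
sigma = sigma_0 + k/sqrt(d) = 91 + 1186.6 = 1277.6 MPa

1277.6


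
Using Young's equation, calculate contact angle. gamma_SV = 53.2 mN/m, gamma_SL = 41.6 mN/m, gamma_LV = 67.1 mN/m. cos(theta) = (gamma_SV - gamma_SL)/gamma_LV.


cos(theta) = (gamma_SV - gamma_SL) / gamma_LV
cos(theta) = (53.2 - 41.6) / 67.1
cos(theta) = 0.172876
theta = arccos(0.172876) = 80.04 degrees

80.04


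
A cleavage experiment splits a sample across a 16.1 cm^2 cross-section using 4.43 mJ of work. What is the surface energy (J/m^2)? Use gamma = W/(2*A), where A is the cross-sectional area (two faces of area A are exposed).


Convert: A = 16.1 cm^2 = 0.00161 m^2, W = 4.43 mJ = 0.00443 J
Cleaving exposes two faces of area A, so total new surface = 2*A and gamma = W / (2*A)
gamma = 0.00443 / (2 * 0.00161)
gamma = 1.376 J/m^2

1.376


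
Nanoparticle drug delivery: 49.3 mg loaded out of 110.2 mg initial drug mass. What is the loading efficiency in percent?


Drug loading efficiency = (drug loaded / drug initial) * 100
DLE = 49.3 / 110.2 * 100
DLE = 0.4474 * 100
DLE = 44.74%

44.74


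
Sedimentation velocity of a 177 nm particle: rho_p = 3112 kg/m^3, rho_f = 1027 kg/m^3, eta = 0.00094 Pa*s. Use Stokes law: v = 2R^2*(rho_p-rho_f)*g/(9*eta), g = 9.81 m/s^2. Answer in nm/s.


Radius R = 177/2 nm = 8.85e-08 m
Density difference = 3112 - 1027 = 2085 kg/m^3
v = 2 * R^2 * (rho_p - rho_f) * g / (9 * eta)
v = 2 * (8.85e-08)^2 * 2085 * 9.81 / (9 * 0.00094)
v = 3.78723e-08 m/s = 37.8723 nm/s

37.8723


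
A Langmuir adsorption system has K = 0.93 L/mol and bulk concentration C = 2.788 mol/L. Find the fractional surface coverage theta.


Langmuir isotherm: theta = K*C / (1 + K*C)
K*C = 0.93 * 2.788 = 2.59284
theta = 2.59284 / (1 + 2.59284) = 2.59284 / 3.59284
theta = 0.7217

0.7217


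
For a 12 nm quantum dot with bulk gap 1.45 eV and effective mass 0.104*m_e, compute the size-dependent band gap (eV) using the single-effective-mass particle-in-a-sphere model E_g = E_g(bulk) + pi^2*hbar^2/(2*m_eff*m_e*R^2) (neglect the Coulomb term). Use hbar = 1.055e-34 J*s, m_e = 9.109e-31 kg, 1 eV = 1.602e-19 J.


Radius R = 12/2 nm = 6e-09 m
Confinement energy dE = pi^2 * hbar^2 / (2 * m_eff * m_e * R^2)
dE = pi^2 * (1.055e-34)^2 / (2 * 0.104 * 9.109e-31 * (6e-09)^2) J, divided by 1.602e-19 J/eV
dE = 0.1005 eV
Total band gap = E_g(bulk) + dE = 1.45 + 0.1005 = 1.5505 eV

1.5505


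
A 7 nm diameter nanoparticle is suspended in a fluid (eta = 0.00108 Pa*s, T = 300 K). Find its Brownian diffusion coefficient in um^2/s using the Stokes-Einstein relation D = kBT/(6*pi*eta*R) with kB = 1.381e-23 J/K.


Radius R = 7/2 = 3.5 nm = 3.5e-09 m
D = kB*T / (6*pi*eta*R)
D = 1.381e-23 * 300 / (6 * pi * 0.00108 * 3.5e-09)
D = 5.81463e-11 m^2/s = 58.146 um^2/s

58.146


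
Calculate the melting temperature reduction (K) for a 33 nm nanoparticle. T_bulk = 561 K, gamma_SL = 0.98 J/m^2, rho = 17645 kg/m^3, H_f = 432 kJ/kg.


Radius R = 33/2 = 16.5 nm = 1.65e-08 m
Convert H_f = 432 kJ/kg = 432000 J/kg
dT = 2 * gamma_SL * T_bulk / (rho * H_f * R)
dT = 2 * 0.98 * 561 / (17645 * 432000 * 1.65e-08)
dT = 8.7 K

8.7


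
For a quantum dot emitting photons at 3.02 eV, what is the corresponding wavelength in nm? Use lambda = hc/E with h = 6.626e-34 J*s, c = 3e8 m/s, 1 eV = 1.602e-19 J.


Convert energy: E = 3.02 eV = 3.02 * 1.602e-19 = 4.83804e-19 J
lambda = h*c / E = 6.626e-34 * 3e8 / 4.83804e-19
lambda = 4.10869e-07 m = 410.9 nm

410.9


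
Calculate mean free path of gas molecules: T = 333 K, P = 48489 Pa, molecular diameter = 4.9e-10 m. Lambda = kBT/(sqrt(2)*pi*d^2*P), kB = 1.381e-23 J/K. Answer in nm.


Mean free path: lambda = kB*T / (sqrt(2) * pi * d^2 * P)
lambda = 1.381e-23 * 333 / (sqrt(2) * pi * (4.9e-10)^2 * 48489)
lambda = 8.89073e-08 m
lambda = 88.91 nm

88.91


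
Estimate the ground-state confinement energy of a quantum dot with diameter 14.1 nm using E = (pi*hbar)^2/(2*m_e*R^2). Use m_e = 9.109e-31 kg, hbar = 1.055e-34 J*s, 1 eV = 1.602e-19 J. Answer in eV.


Radius R = 14.1/2 = 7.05 nm = 7.05e-09 m
E = (pi * 1.055e-34)^2 / (2 * 9.109e-31 * (7.05e-09)^2)
E(J) = 1.21318e-21
E = E(J) / 1.602e-19 = 0.0076 eV

0.0076


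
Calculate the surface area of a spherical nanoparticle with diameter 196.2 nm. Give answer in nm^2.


Radius r = 196.2/2 = 98.1 nm
Surface area SA = 4 * pi * r^2
SA = 4 * pi * (98.1)^2
SA = 120933.85 nm^2

120933.85


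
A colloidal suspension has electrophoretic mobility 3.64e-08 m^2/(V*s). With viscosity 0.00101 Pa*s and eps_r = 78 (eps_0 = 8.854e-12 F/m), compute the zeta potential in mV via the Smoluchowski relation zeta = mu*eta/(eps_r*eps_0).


Smoluchowski equation: zeta = mu * eta / (eps_r * eps_0)
zeta = 3.64e-08 * 0.00101 / (78 * 8.854e-12)
zeta = 0.053234 V = 53.23 mV

53.23


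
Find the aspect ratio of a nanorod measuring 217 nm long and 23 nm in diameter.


Aspect ratio AR = length / diameter
AR = 217 / 23
AR = 9.43

9.43


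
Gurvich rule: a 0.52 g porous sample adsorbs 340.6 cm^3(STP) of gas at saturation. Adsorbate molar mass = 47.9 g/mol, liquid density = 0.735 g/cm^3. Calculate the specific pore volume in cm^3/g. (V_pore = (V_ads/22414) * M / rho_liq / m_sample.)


Moles adsorbed n = V_ads / 22414 = 340.6 / 22414 = 1.519586e-02 mol
Liquid volume V_liq = n * M / rho_liq = 1.519586e-02 * 47.9 / 0.735 = 0.99032 cm^3
Specific pore volume V_pore = V_liq / m_sample = 0.99032 / 0.52
V_pore = 1.9045 cm^3/g

1.9045


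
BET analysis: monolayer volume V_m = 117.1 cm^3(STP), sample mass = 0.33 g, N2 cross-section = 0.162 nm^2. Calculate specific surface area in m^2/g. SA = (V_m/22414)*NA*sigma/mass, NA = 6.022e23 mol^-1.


Number of moles in monolayer = V_m / 22414 = 117.1 / 22414 = 0.00522441
Number of molecules = moles * NA = 0.00522441 * 6.022e23
SA = molecules * sigma / mass
SA = (117.1 / 22414) * 6.022e23 * 0.162e-18 / 0.33
SA = 1544.5 m^2/g

1544.5


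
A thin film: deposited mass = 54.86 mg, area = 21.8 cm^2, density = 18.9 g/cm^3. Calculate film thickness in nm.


Convert: m = 54.86 mg = 5.4860e-05 kg, A = 21.8 cm^2 = 2.1800e-03 m^2, rho = 18.9 g/cm^3 = 18900 kg/m^3
t = m / (A * rho)
t = 5.4860e-05 / (2.1800e-03 * 18900)
t = 1.3315e-06 m = 1331.5 nm

1331.5


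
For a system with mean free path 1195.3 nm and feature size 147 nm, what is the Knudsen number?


Knudsen number Kn = lambda / L
Kn = 1195.3 / 147
Kn = 8.1313

8.1313


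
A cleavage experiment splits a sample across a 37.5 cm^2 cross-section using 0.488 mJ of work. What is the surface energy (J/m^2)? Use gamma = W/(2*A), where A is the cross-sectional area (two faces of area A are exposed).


Convert: A = 37.5 cm^2 = 0.00375 m^2, W = 0.488 mJ = 0.000488 J
Cleaving exposes two faces of area A, so total new surface = 2*A and gamma = W / (2*A)
gamma = 0.000488 / (2 * 0.00375)
gamma = 0.065 J/m^2

0.065


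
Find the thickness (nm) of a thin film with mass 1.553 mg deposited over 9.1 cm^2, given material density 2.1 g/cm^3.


Convert: m = 1.553 mg = 1.5530e-06 kg, A = 9.1 cm^2 = 9.1000e-04 m^2, rho = 2.1 g/cm^3 = 2100 kg/m^3
t = m / (A * rho)
t = 1.5530e-06 / (9.1000e-04 * 2100)
t = 8.1266e-07 m = 812.7 nm

812.7


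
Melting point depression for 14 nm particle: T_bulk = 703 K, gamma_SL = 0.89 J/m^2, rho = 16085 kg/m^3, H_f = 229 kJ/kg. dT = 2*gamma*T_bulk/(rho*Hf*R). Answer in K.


Radius R = 14/2 = 7 nm = 7e-09 m
Convert H_f = 229 kJ/kg = 229000 J/kg
dT = 2 * gamma_SL * T_bulk / (rho * H_f * R)
dT = 2 * 0.89 * 703 / (16085 * 229000 * 7e-09)
dT = 48.5 K

48.5


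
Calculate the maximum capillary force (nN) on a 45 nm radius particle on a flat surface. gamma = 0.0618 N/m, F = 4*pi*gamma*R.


Convert radius: R = 45 nm = 4.5e-08 m
F = 4 * pi * gamma * R
F = 4 * pi * 0.0618 * 4.5e-08
F = 3.49471e-08 N = 34.9471 nN

34.9471


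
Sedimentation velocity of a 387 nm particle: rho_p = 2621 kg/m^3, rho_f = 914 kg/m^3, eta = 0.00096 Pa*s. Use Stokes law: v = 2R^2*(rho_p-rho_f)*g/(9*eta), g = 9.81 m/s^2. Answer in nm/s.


Radius R = 387/2 nm = 1.935e-07 m
Density difference = 2621 - 914 = 1707 kg/m^3
v = 2 * R^2 * (rho_p - rho_f) * g / (9 * eta)
v = 2 * (1.935e-07)^2 * 1707 * 9.81 / (9 * 0.00096)
v = 1.45138e-07 m/s = 145.1379 nm/s

145.1379


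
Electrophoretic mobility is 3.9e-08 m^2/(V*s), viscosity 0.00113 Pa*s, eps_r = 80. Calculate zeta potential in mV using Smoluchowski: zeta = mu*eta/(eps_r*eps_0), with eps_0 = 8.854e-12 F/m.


Smoluchowski equation: zeta = mu * eta / (eps_r * eps_0)
zeta = 3.9e-08 * 0.00113 / (80 * 8.854e-12)
zeta = 0.062218 V = 62.22 mV

62.22


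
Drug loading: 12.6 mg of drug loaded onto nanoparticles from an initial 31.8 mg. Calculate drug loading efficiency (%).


Drug loading efficiency = (drug loaded / drug initial) * 100
DLE = 12.6 / 31.8 * 100
DLE = 0.3962 * 100
DLE = 39.62%

39.62


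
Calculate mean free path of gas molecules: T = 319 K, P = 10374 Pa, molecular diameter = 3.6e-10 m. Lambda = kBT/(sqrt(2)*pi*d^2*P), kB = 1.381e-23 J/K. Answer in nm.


Mean free path: lambda = kB*T / (sqrt(2) * pi * d^2 * P)
lambda = 1.381e-23 * 319 / (sqrt(2) * pi * (3.6e-10)^2 * 10374)
lambda = 7.37511e-07 m
lambda = 737.51 nm

737.51


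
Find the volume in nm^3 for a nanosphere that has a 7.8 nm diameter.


Radius r = 7.8/2 = 3.9 nm
Volume V = (4/3) * pi * r^3
V = (4/3) * pi * (3.9)^3
V = 248.47 nm^3

248.47


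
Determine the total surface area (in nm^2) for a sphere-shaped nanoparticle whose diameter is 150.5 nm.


Radius r = 150.5/2 = 75.25 nm
Surface area SA = 4 * pi * r^2
SA = 4 * pi * (75.25)^2
SA = 71157.86 nm^2

71157.86


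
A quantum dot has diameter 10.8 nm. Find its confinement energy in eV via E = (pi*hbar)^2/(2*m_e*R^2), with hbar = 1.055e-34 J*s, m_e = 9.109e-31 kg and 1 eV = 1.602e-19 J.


Radius R = 10.8/2 = 5.4 nm = 5.4e-09 m
E = (pi * 1.055e-34)^2 / (2 * 9.109e-31 * (5.4e-09)^2)
E(J) = 2.06784e-21
E = E(J) / 1.602e-19 = 0.0129 eV

0.0129


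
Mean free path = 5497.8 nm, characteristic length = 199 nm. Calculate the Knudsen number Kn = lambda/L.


Knudsen number Kn = lambda / L
Kn = 5497.8 / 199
Kn = 27.6271

27.6271


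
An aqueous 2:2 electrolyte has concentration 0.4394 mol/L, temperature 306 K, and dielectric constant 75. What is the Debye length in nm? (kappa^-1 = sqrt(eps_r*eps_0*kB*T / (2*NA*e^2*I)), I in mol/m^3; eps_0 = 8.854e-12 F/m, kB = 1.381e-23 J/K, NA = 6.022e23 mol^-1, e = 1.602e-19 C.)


Ionic strength I = 0.4394 * 2^2 * 1000 = 1757.6 mol/m^3
kappa^-1 = sqrt(75 * 8.854e-12 * 1.381e-23 * 306 / (2 * 6.022e23 * (1.602e-19)^2 * 1757.6))
kappa^-1 = 0.227 nm

0.227


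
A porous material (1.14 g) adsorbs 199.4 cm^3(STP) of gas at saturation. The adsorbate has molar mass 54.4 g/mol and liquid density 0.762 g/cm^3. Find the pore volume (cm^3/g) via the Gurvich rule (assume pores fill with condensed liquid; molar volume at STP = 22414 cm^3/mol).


Moles adsorbed n = V_ads / 22414 = 199.4 / 22414 = 8.896226e-03 mol
Liquid volume V_liq = n * M / rho_liq = 8.896226e-03 * 54.4 / 0.762 = 0.63511 cm^3
Specific pore volume V_pore = V_liq / m_sample = 0.63511 / 1.14
V_pore = 0.5571 cm^3/g

0.5571


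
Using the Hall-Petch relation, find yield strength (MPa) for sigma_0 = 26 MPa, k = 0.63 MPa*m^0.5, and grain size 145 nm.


d = 145 nm = 1.45e-07 m
sqrt(d) = 0.0003807887
Hall-Petch contribution = k / sqrt(d) = 0.63 / 0.0003807887 = 1654.5 MPa
sigma = sigma_0 + k/sqrt(d) = 26 + 1654.5 = 1680.5 MPa

1680.5


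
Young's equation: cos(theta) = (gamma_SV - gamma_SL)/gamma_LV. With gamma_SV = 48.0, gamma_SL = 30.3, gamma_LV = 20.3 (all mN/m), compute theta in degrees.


cos(theta) = (gamma_SV - gamma_SL) / gamma_LV
cos(theta) = (48.0 - 30.3) / 20.3
cos(theta) = 0.871921
theta = arccos(0.871921) = 29.32 degrees

29.32


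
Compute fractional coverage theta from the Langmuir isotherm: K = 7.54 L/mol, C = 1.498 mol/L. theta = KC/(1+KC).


Langmuir isotherm: theta = K*C / (1 + K*C)
K*C = 7.54 * 1.498 = 11.29492
theta = 11.29492 / (1 + 11.29492) = 11.29492 / 12.29492
theta = 0.9187

0.9187


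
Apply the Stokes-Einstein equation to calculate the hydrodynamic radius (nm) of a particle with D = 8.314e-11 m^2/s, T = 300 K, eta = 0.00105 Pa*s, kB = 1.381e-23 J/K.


Stokes-Einstein: R = kB*T / (6*pi*eta*D)
R = 1.381e-23 * 300 / (6 * pi * 0.00105 * 8.314e-11)
R = 2.51776e-09 m = 2.52 nm

2.52


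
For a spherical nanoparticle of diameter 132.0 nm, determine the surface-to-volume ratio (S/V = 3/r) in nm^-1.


Radius r = 132.0/2 = 66 nm
S/V = 3 / r = 3 / 66
S/V = 0.0455 nm^-1

0.0455


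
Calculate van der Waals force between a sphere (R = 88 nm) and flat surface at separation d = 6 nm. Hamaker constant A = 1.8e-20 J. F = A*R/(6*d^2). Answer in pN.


Convert to SI: R = 88 nm = 8.8e-08 m, d = 6 nm = 6e-09 m
F = A * R / (6 * d^2)
F = 1.8e-20 * 8.8e-08 / (6 * (6e-09)^2)
F = 7.33333e-12 N = 7.333 pN

7.333


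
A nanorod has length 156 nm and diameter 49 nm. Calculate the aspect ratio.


Aspect ratio AR = length / diameter
AR = 156 / 49
AR = 3.18

3.18


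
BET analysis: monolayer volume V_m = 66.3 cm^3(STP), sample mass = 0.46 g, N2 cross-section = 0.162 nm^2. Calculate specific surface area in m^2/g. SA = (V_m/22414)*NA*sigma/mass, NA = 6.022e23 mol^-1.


Number of moles in monolayer = V_m / 22414 = 66.3 / 22414 = 0.00295797
Number of molecules = moles * NA = 0.00295797 * 6.022e23
SA = molecules * sigma / mass
SA = (66.3 / 22414) * 6.022e23 * 0.162e-18 / 0.46
SA = 627.3 m^2/g

627.3


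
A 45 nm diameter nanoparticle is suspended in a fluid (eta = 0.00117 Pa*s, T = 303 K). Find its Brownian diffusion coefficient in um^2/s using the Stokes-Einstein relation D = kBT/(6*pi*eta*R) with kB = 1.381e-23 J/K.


Radius R = 45/2 = 22.5 nm = 2.25e-08 m
D = kB*T / (6*pi*eta*R)
D = 1.381e-23 * 303 / (6 * pi * 0.00117 * 2.25e-08)
D = 8.4327e-12 m^2/s = 8.433 um^2/s

8.433


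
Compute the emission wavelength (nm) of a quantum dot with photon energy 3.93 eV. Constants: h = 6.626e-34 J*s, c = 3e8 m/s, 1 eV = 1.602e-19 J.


Convert energy: E = 3.93 eV = 3.93 * 1.602e-19 = 6.29586e-19 J
lambda = h*c / E = 6.626e-34 * 3e8 / 6.29586e-19
lambda = 3.15731e-07 m = 315.7 nm

315.7


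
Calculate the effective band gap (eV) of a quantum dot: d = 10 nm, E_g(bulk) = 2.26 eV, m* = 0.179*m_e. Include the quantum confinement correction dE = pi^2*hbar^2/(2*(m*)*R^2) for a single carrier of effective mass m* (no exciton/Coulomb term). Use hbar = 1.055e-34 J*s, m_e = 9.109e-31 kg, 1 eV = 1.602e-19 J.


Radius R = 10/2 nm = 5e-09 m
Confinement energy dE = pi^2 * hbar^2 / (2 * m_eff * m_e * R^2)
dE = pi^2 * (1.055e-34)^2 / (2 * 0.179 * 9.109e-31 * (5e-09)^2) J, divided by 1.602e-19 J/eV
dE = 0.0841 eV
Total band gap = E_g(bulk) + dE = 2.26 + 0.0841 = 2.3441 eV

2.3441


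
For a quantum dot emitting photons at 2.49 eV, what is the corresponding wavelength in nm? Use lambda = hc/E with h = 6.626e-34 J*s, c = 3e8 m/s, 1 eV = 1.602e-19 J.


Convert energy: E = 2.49 eV = 2.49 * 1.602e-19 = 3.98898e-19 J
lambda = h*c / E = 6.626e-34 * 3e8 / 3.98898e-19
lambda = 4.98323e-07 m = 498.3 nm

498.3


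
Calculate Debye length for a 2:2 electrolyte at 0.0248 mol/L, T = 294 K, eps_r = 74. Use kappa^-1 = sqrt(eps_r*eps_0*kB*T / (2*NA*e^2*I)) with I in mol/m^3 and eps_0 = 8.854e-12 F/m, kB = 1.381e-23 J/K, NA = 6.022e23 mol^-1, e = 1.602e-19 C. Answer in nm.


Ionic strength I = 0.0248 * 2^2 * 1000 = 99.2 mol/m^3
kappa^-1 = sqrt(74 * 8.854e-12 * 1.381e-23 * 294 / (2 * 6.022e23 * (1.602e-19)^2 * 99.2))
kappa^-1 = 0.931 nm

0.931


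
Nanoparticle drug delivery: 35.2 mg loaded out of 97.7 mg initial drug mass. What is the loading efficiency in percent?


Drug loading efficiency = (drug loaded / drug initial) * 100
DLE = 35.2 / 97.7 * 100
DLE = 0.3603 * 100
DLE = 36.03%

36.03


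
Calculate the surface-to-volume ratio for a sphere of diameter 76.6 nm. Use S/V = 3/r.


Radius r = 76.6/2 = 38.3 nm
S/V = 3 / r = 3 / 38.3
S/V = 0.0783 nm^-1

0.0783


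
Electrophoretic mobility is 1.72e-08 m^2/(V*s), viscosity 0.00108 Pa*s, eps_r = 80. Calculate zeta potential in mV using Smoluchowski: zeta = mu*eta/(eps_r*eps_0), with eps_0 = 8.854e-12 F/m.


Smoluchowski equation: zeta = mu * eta / (eps_r * eps_0)
zeta = 1.72e-08 * 0.00108 / (80 * 8.854e-12)
zeta = 0.026225 V = 26.23 mV

26.23


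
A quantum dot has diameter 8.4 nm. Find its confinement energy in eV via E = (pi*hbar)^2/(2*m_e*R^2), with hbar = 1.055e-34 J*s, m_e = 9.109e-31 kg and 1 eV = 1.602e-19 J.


Radius R = 8.4/2 = 4.2 nm = 4.2e-09 m
E = (pi * 1.055e-34)^2 / (2 * 9.109e-31 * (4.2e-09)^2)
E(J) = 3.41826e-21
E = E(J) / 1.602e-19 = 0.0213 eV

0.0213


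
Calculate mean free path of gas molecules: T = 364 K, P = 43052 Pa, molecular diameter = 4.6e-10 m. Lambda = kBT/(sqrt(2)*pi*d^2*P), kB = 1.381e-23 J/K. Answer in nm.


Mean free path: lambda = kB*T / (sqrt(2) * pi * d^2 * P)
lambda = 1.381e-23 * 364 / (sqrt(2) * pi * (4.6e-10)^2 * 43052)
lambda = 1.242e-07 m
lambda = 124.2 nm

124.2


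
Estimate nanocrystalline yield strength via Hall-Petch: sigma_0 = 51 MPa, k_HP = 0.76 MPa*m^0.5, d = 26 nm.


d = 26 nm = 2.6e-08 m
sqrt(d) = 0.0001612452
Hall-Petch contribution = k / sqrt(d) = 0.76 / 0.0001612452 = 4713.3 MPa
sigma = sigma_0 + k/sqrt(d) = 51 + 4713.3 = 4764.3 MPa

4764.3


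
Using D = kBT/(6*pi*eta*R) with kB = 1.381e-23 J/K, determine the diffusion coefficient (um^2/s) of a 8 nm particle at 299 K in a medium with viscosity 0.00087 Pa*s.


Radius R = 8/2 = 4 nm = 4e-09 m
D = kB*T / (6*pi*eta*R)
D = 1.381e-23 * 299 / (6 * pi * 0.00087 * 4e-09)
D = 6.29484e-11 m^2/s = 62.948 um^2/s

62.948


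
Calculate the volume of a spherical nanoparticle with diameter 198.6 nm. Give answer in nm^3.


Radius r = 198.6/2 = 99.3 nm
Volume V = (4/3) * pi * r^3
V = (4/3) * pi * (99.3)^3
V = 4101439.93 nm^3

4101439.93


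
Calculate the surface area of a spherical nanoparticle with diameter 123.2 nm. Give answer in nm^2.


Radius r = 123.2/2 = 61.6 nm
Surface area SA = 4 * pi * r^2
SA = 4 * pi * (61.6)^2
SA = 47683.85 nm^2

47683.85


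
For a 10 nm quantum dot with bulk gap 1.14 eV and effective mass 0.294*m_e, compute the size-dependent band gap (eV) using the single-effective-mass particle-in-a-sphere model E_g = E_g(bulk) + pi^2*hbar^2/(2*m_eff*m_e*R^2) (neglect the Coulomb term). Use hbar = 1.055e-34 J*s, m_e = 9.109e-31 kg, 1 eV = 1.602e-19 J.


Radius R = 10/2 nm = 5e-09 m
Confinement energy dE = pi^2 * hbar^2 / (2 * m_eff * m_e * R^2)
dE = pi^2 * (1.055e-34)^2 / (2 * 0.294 * 9.109e-31 * (5e-09)^2) J, divided by 1.602e-19 J/eV
dE = 0.0512 eV
Total band gap = E_g(bulk) + dE = 1.14 + 0.0512 = 1.1912 eV

1.1912


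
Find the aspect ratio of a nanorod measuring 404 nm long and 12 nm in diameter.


Aspect ratio AR = length / diameter
AR = 404 / 12
AR = 33.67

33.67


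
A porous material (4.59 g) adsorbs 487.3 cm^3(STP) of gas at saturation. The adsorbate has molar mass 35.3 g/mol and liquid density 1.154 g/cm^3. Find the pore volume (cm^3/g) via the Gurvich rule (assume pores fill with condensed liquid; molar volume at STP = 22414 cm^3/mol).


Moles adsorbed n = V_ads / 22414 = 487.3 / 22414 = 2.174088e-02 mol
Liquid volume V_liq = n * M / rho_liq = 2.174088e-02 * 35.3 / 1.154 = 0.66504 cm^3
Specific pore volume V_pore = V_liq / m_sample = 0.66504 / 4.59
V_pore = 0.1449 cm^3/g

0.1449


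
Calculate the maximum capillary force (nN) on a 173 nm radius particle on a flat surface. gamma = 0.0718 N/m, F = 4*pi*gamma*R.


Convert radius: R = 173 nm = 1.73e-07 m
F = 4 * pi * gamma * R
F = 4 * pi * 0.0718 * 1.73e-07
F = 1.56092e-07 N = 156.0919 nN

156.0919


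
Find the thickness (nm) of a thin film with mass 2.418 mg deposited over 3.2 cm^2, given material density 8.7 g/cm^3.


Convert: m = 2.418 mg = 2.4180e-06 kg, A = 3.2 cm^2 = 3.2000e-04 m^2, rho = 8.7 g/cm^3 = 8700 kg/m^3
t = m / (A * rho)
t = 2.4180e-06 / (3.2000e-04 * 8700)
t = 8.6853e-07 m = 868.5 nm

868.5


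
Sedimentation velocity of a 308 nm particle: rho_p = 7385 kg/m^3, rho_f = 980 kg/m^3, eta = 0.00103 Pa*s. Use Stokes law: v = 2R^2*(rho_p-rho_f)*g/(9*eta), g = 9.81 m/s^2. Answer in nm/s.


Radius R = 308/2 nm = 1.54e-07 m
Density difference = 7385 - 980 = 6405 kg/m^3
v = 2 * R^2 * (rho_p - rho_f) * g / (9 * eta)
v = 2 * (1.54e-07)^2 * 6405 * 9.81 / (9 * 0.00103)
v = 3.21499e-07 m/s = 321.4992 nm/s

321.4992


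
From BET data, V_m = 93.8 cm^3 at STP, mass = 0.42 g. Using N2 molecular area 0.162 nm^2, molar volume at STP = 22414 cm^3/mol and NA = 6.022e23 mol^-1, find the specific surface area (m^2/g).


Number of moles in monolayer = V_m / 22414 = 93.8 / 22414 = 0.00418488
Number of molecules = moles * NA = 0.00418488 * 6.022e23
SA = molecules * sigma / mass
SA = (93.8 / 22414) * 6.022e23 * 0.162e-18 / 0.42
SA = 972.1 m^2/g

972.1


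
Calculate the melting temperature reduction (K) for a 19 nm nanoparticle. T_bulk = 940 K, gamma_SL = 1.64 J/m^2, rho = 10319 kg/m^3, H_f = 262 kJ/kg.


Radius R = 19/2 = 9.5 nm = 9.5e-09 m
Convert H_f = 262 kJ/kg = 262000 J/kg
dT = 2 * gamma_SL * T_bulk / (rho * H_f * R)
dT = 2 * 1.64 * 940 / (10319 * 262000 * 9.5e-09)
dT = 120.0 K

120.0


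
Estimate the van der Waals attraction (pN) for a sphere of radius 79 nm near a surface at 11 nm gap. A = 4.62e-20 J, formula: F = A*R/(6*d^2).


Convert to SI: R = 79 nm = 7.9e-08 m, d = 11 nm = 1.1e-08 m
F = A * R / (6 * d^2)
F = 4.62e-20 * 7.9e-08 / (6 * (1.1e-08)^2)
F = 5.02727e-12 N = 5.027 pN

5.027


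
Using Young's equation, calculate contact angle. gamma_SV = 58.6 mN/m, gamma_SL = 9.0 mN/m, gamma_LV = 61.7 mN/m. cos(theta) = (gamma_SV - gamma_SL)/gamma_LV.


cos(theta) = (gamma_SV - gamma_SL) / gamma_LV
cos(theta) = (58.6 - 9.0) / 61.7
cos(theta) = 0.80389
theta = arccos(0.80389) = 36.5 degrees

36.5


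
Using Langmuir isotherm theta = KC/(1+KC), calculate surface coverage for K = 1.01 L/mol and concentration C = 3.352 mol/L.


Langmuir isotherm: theta = K*C / (1 + K*C)
K*C = 1.01 * 3.352 = 3.38552
theta = 3.38552 / (1 + 3.38552) = 3.38552 / 4.38552
theta = 0.772

0.772


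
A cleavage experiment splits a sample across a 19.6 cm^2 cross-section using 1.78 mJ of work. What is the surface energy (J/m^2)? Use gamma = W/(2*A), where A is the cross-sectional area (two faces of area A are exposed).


Convert: A = 19.6 cm^2 = 0.00196 m^2, W = 1.78 mJ = 0.00178 J
Cleaving exposes two faces of area A, so total new surface = 2*A and gamma = W / (2*A)
gamma = 0.00178 / (2 * 0.00196)
gamma = 0.454 J/m^2

0.454


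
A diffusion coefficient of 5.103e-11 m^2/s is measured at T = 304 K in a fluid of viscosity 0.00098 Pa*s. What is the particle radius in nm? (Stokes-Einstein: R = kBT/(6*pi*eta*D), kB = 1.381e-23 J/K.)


Stokes-Einstein: R = kB*T / (6*pi*eta*D)
R = 1.381e-23 * 304 / (6 * pi * 0.00098 * 5.103e-11)
R = 4.45363e-09 m = 4.45 nm

4.45


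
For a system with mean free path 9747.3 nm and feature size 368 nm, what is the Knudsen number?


Knudsen number Kn = lambda / L
Kn = 9747.3 / 368
Kn = 26.4872

26.4872


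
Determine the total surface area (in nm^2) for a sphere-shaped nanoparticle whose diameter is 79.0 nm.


Radius r = 79.0/2 = 39.5 nm
Surface area SA = 4 * pi * r^2
SA = 4 * pi * (39.5)^2
SA = 19606.68 nm^2

19606.68


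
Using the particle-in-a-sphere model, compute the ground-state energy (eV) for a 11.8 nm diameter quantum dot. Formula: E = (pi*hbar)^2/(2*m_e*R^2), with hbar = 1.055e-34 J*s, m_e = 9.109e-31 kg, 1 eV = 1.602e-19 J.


Radius R = 11.8/2 = 5.9 nm = 5.9e-09 m
E = (pi * 1.055e-34)^2 / (2 * 9.109e-31 * (5.9e-09)^2)
E(J) = 1.73221e-21
E = E(J) / 1.602e-19 = 0.0108 eV

0.0108


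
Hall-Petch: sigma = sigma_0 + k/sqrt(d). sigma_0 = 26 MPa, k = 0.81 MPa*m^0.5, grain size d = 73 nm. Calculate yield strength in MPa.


d = 73 nm = 7.3e-08 m
sqrt(d) = 0.0002701851
Hall-Petch contribution = k / sqrt(d) = 0.81 / 0.0002701851 = 2997.9 MPa
sigma = sigma_0 + k/sqrt(d) = 26 + 2997.9 = 3023.9 MPa

3023.9


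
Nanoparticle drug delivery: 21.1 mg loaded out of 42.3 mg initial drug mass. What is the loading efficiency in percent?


Drug loading efficiency = (drug loaded / drug initial) * 100
DLE = 21.1 / 42.3 * 100
DLE = 0.4988 * 100
DLE = 49.88%

49.88


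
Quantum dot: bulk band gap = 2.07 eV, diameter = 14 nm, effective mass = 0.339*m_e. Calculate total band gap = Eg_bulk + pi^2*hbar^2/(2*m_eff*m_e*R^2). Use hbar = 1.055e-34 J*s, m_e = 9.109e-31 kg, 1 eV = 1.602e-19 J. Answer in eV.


Radius R = 14/2 nm = 7e-09 m
Confinement energy dE = pi^2 * hbar^2 / (2 * m_eff * m_e * R^2)
dE = pi^2 * (1.055e-34)^2 / (2 * 0.339 * 9.109e-31 * (7e-09)^2) J, divided by 1.602e-19 J/eV
dE = 0.0227 eV
Total band gap = E_g(bulk) + dE = 2.07 + 0.0227 = 2.0927 eV

2.0927


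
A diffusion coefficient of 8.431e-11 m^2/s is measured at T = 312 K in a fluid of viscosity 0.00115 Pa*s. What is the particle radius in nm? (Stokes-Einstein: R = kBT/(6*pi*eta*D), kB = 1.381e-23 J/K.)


Stokes-Einstein: R = kB*T / (6*pi*eta*D)
R = 1.381e-23 * 312 / (6 * pi * 0.00115 * 8.431e-11)
R = 2.3576e-09 m = 2.36 nm

2.36


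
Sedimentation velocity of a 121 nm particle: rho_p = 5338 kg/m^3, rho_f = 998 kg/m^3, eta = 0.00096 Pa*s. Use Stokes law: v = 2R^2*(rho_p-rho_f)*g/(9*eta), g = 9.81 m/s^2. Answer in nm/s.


Radius R = 121/2 nm = 6.05e-08 m
Density difference = 5338 - 998 = 4340 kg/m^3
v = 2 * R^2 * (rho_p - rho_f) * g / (9 * eta)
v = 2 * (6.05e-08)^2 * 4340 * 9.81 / (9 * 0.00096)
v = 3.60733e-08 m/s = 36.0733 nm/s

36.0733


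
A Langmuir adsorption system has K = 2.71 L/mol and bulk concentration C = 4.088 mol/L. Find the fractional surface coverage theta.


Langmuir isotherm: theta = K*C / (1 + K*C)
K*C = 2.71 * 4.088 = 11.07848
theta = 11.07848 / (1 + 11.07848) = 11.07848 / 12.07848
theta = 0.9172

0.9172


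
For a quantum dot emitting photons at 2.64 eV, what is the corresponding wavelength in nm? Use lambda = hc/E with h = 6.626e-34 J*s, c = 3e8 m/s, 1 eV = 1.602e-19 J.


Convert energy: E = 2.64 eV = 2.64 * 1.602e-19 = 4.22928e-19 J
lambda = h*c / E = 6.626e-34 * 3e8 / 4.22928e-19
lambda = 4.70009e-07 m = 470.0 nm

470.0
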